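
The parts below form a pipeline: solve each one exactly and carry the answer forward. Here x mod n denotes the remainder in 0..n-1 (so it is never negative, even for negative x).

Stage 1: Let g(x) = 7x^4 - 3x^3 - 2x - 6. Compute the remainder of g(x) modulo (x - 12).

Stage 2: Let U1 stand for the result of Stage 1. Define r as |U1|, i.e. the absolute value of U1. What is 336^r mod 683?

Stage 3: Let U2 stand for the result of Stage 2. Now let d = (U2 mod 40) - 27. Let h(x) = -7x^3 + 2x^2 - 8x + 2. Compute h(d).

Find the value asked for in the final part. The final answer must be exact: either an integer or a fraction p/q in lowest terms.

233

Stage 1: remainder = value at the root: 7*(12)^4 - 3*(12)^3 - 2*(12)^1 - 6 = (145152) + (-5184) + (-24) + (-6) = 139938; answer 139938
Stage 2: U1 = 139938; r = 139938; squarings mod 683: 336^1=336, 336^2=201, 336^4=104, 336^8=571, 336^16=250, 336^32=347, 336^64=201, 336^128=104, 336^256=571, 336^512=250, 336^1024=347, 336^2048=201, 336^4096=104, 336^8192=571, 336^16384=250, 336^32768=347, 336^65536=201, 336^131072=104; 336^139938 = 336^2 * 336^32 * 336^128 * 336^512 * 336^8192 * 336^131072 = 104 (mod 683); answer 104
Stage 3: U2 = 104; d = -3; -7*(-3)^3 + 2*(-3)^2 - 8*(-3)^1 + 2 = (189) + (18) + (24) + (2) = 233; answer 233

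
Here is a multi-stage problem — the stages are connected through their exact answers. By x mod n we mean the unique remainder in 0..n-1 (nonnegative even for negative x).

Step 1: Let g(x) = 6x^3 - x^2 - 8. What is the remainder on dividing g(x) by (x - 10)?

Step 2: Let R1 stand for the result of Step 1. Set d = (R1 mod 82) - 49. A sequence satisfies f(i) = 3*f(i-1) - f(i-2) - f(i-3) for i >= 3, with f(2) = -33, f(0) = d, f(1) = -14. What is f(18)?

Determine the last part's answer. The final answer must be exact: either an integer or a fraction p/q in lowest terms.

Step 1: remainder = value at the root: 6*(10)^3 - 1*(10)^2 - 8 = (6000) + (-100) + (-8) = 5892; answer 5892
Step 2: R1 = 5892; d = 21; f(3) = 3*(-33) - 1*(-14) - 1*(21) = -106; iterating: f(3)=-106, f(4)=-271, f(5)=-674, f(6)=-1645, f(7)=-3990, f(8)=-9651, f(9)=-23318, f(10)=-56313, f(11)=-135970, f(12)=-328279, f(13)=-792554, f(14)=-1913413, f(15)=-4619406, f(16)=-11152251, f(17)=-26923934, f(18)=-65000145; answer -65000145

-65000145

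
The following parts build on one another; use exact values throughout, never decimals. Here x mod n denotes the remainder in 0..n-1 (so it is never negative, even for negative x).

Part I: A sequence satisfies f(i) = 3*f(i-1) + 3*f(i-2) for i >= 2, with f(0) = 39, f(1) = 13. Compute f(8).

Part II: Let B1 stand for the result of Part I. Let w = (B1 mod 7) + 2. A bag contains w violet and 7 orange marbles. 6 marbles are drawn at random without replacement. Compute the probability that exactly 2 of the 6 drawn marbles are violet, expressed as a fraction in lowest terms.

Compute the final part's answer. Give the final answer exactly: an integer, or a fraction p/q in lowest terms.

Part I: f(2) = 3*(13) + 3*(39) = 156; iterating: f(2)=156, f(3)=507, f(4)=1989, f(5)=7488, f(6)=28431, f(7)=107757, f(8)=408564; answer 408564
Part II: B1 = 408564; w = 4; total draws C(11,6) = 462; favorable C(4,2)*C(7,4) = 210; P = 5/11; answer 5/11

5/11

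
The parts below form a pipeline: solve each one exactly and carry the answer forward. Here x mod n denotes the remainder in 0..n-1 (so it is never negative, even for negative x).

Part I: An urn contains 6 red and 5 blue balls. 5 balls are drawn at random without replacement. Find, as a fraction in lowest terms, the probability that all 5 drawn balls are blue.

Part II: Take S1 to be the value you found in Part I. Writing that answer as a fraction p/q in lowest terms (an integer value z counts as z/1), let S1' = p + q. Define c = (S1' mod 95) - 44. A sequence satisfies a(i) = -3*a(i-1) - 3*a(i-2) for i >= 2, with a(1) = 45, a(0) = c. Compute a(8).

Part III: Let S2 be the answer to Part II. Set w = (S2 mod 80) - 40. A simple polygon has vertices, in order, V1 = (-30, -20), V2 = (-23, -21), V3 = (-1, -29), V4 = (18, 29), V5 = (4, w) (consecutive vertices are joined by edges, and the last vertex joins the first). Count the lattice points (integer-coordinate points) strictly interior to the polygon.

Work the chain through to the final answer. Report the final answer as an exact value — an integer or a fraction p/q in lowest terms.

Part I: total draws C(11,5) = 462; favorable C(5,5) = 1; P = 1/462; answer 1/462
Part II: S1 = 1/462; threaded value p + q = 463; c = 39; a(2) = -3*(45) - 3*(39) = -252; iterating: a(2)=-252, a(3)=621, a(4)=-1107, a(5)=1458, a(6)=-1053, a(7)=-1215, a(8)=6804; answer 6804
Part III: S2 = 6804; w = -36; cross terms: (-30*-21 - -23*-20)=170, (-23*-29 - -1*-21)=646, (-1*29 - 18*-29)=493, (18*-36 - 4*29)=-764, (4*-20 - -30*-36)=-1160; twice the area = |-615| = 615; area = 615/2; boundary points = 1 + 2 + 1 + 1 + 2 = 7; strictly interior points = area - boundary/2 + 1 = 305; answer 305

305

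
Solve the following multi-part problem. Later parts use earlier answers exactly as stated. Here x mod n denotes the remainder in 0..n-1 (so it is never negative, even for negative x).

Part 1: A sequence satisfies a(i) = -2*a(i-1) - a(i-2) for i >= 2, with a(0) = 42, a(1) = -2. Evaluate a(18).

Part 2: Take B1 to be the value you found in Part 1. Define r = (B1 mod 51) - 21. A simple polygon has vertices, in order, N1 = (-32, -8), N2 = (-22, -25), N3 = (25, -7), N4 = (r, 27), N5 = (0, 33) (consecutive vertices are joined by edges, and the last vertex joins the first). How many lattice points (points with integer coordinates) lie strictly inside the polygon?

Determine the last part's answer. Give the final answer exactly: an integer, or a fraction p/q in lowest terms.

Part 1: a(2) = -2*(-2) - 1*(42) = -38; iterating: a(2)=-38, a(3)=78, a(4)=-118, a(5)=158, a(6)=-198, a(7)=238, a(8)=-278, a(9)=318, a(10)=-358, a(11)=398, a(12)=-438, a(13)=478, a(14)=-518, a(15)=558, a(16)=-598, a(17)=638, a(18)=-678; answer -678
Part 2: B1 = -678; r = 15; cross terms: (-32*-25 - -22*-8)=624, (-22*-7 - 25*-25)=779, (25*27 - 15*-7)=780, (15*33 - 0*27)=495, (0*-8 - -32*33)=1056; twice the area = |3734| = 3734; area = 1867; boundary points = 1 + 1 + 2 + 3 + 1 = 8; strictly interior points = area - boundary/2 + 1 = 1864; answer 1864

1864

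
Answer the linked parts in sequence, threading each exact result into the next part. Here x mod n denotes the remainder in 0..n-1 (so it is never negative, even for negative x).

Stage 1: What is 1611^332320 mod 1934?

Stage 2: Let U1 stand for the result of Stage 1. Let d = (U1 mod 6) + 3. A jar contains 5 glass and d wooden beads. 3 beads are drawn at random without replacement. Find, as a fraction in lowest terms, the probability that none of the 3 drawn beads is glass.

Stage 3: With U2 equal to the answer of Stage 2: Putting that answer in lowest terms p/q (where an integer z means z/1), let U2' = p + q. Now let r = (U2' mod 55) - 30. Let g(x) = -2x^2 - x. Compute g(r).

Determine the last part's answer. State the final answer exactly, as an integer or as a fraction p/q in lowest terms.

-120

Stage 1: squarings mod 1934: 1611^1=1611, 1611^2=1827, 1611^4=1779, 1611^8=817, 1611^16=259, 1611^32=1325, 1611^64=1487, 1611^128=607, 1611^256=989, 1611^512=1451, 1611^1024=1209, 1611^2048=1511, 1611^4096=1001, 1611^8192=189, 1611^16384=909, 1611^32768=463, 1611^65536=1629, 1611^131072=193, 1611^262144=503; 1611^332320 = 1611^32 * 1611^512 * 1611^4096 * 1611^65536 * 1611^262144 = 259 (mod 1934); answer 259
Stage 2: U1 = 259; d = 4; total draws C(9,3) = 84; favorable C(4,3) = 4; P = 1/21; answer 1/21
Stage 3: U2 = 1/21; threaded value p + q = 22; r = -8; -2*(-8)^2 - 1*(-8)^1 = (-128) + (8) = -120; answer -120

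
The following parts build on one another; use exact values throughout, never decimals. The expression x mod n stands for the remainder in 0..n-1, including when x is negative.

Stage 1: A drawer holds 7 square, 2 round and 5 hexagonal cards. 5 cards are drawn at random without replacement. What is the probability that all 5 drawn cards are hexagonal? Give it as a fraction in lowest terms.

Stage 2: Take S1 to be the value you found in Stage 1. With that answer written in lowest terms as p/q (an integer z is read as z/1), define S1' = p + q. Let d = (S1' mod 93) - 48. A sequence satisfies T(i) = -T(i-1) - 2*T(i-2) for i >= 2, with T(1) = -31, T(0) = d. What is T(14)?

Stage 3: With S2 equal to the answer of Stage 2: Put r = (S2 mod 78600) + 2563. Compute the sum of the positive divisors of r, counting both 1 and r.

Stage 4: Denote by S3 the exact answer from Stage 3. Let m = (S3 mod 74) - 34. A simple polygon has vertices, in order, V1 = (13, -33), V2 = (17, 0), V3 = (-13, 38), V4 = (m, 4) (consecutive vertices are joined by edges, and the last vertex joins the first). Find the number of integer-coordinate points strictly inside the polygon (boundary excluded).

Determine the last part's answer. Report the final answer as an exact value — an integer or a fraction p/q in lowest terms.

Stage 1: total draws C(14,5) = 2002; favorable C(5,5) = 1; P = 1/2002; answer 1/2002
Stage 2: S1 = 1/2002; threaded value p + q = 2003; d = 2; T(2) = -1*(-31) - 2*(2) = 27; iterating: T(2)=27, T(3)=35, T(4)=-89, T(5)=19, T(6)=159, T(7)=-197, T(8)=-121, T(9)=515, T(10)=-273, T(11)=-757, T(12)=1303, T(13)=211, T(14)=-2817; answer -2817
Stage 3: S2 = -2817; r = 78346; 78346 = 2 * 43 * 911; sigma = (1 + 2) * (1 + 43) * (1 + 911) = 3 * 44 * 912 = 120384; answer 120384
Stage 4: S3 = 120384; m = 26; cross terms: (13*0 - 17*-33)=561, (17*38 - -13*0)=646, (-13*4 - 26*38)=-1040, (26*-33 - 13*4)=-910; twice the area = |-743| = 743; area = 743/2; boundary points = 1 + 2 + 1 + 1 = 5; strictly interior points = area - boundary/2 + 1 = 370; answer 370

370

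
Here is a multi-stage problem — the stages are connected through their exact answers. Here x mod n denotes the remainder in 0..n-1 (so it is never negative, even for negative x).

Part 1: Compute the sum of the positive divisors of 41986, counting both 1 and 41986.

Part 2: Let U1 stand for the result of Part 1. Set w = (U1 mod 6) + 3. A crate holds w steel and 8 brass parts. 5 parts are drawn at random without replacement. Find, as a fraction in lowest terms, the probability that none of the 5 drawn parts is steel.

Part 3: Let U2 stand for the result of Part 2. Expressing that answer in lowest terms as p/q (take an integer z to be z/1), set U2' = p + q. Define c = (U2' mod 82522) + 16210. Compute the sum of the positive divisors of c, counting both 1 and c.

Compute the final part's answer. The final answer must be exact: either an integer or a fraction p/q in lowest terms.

Part 1: 41986 = 2 * 7 * 2999; sigma = (1 + 2) * (1 + 7) * (1 + 2999) = 3 * 8 * 3000 = 72000; answer 72000
Part 2: U1 = 72000; w = 3; total draws C(11,5) = 462; favorable C(8,5) = 56; P = 4/33; answer 4/33
Part 3: U2 = 4/33; threaded value p + q = 37; c = 16247; 16247 = 7 * 11 * 211; sigma = (1 + 7) * (1 + 11) * (1 + 211) = 8 * 12 * 212 = 20352; answer 20352

20352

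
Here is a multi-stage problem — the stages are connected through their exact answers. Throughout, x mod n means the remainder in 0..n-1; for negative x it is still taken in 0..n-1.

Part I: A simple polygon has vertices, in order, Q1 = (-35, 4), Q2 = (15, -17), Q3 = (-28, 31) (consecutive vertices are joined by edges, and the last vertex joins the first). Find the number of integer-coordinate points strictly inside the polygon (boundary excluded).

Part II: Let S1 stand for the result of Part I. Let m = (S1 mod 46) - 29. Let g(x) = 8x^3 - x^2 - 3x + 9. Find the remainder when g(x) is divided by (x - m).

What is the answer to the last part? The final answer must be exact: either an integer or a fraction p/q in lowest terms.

-39533

Part I: cross terms: (-35*-17 - 15*4)=535, (15*31 - -28*-17)=-11, (-28*4 - -35*31)=973; twice the area = |1497| = 1497; area = 1497/2; boundary points = 1 + 1 + 1 = 3; strictly interior points = area - boundary/2 + 1 = 748; answer 748
Part II: S1 = 748; m = -17; remainder = value at the root: 8*(-17)^3 - 1*(-17)^2 - 3*(-17)^1 + 9 = (-39304) + (-289) + (51) + (9) = -39533; answer -39533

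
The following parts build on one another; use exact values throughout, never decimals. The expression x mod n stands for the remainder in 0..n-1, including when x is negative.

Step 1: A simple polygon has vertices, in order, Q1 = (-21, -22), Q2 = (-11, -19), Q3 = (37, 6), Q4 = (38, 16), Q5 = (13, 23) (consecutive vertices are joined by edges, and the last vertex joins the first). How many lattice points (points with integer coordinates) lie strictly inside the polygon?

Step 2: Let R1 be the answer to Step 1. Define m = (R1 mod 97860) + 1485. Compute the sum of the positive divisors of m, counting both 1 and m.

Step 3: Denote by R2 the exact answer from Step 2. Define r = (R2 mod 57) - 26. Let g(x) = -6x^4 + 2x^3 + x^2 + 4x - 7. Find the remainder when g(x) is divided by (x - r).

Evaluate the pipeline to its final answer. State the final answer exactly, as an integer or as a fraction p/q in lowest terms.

Step 1: cross terms: (-21*-19 - -11*-22)=157, (-11*6 - 37*-19)=637, (37*16 - 38*6)=364, (38*23 - 13*16)=666, (13*-22 - -21*23)=197; twice the area = |2021| = 2021; area = 2021/2; boundary points = 1 + 1 + 1 + 1 + 1 = 5; strictly interior points = area - boundary/2 + 1 = 1009; answer 1009
Step 2: R1 = 1009; m = 2494; 2494 = 2 * 29 * 43; sigma = (1 + 2) * (1 + 29) * (1 + 43) = 3 * 30 * 44 = 3960; answer 3960
Step 3: R2 = 3960; r = 1; remainder = value at the root: -6*(1)^4 + 2*(1)^3 + 1*(1)^2 + 4*(1)^1 - 7 = (-6) + (2) + (1) + (4) + (-7) = -6; answer -6

-6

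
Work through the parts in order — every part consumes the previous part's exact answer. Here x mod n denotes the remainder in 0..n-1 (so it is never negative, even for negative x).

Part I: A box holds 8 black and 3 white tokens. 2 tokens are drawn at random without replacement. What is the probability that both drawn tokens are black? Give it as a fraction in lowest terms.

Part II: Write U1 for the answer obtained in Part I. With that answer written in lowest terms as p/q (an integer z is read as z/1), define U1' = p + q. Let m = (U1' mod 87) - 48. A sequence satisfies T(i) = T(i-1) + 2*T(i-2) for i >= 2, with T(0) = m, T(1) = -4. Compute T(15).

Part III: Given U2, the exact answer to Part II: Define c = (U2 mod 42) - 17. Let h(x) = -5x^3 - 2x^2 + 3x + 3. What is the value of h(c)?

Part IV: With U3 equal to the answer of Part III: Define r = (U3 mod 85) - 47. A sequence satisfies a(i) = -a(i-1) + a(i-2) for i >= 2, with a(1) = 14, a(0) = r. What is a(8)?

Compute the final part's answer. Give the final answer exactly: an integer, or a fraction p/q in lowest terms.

-866

Part I: total draws C(11,2) = 55; favorable C(8,2) = 28; P = 28/55; answer 28/55
Part II: U1 = 28/55; threaded value p + q = 83; m = 35; T(2) = 1*(-4) + 2*(35) = 66; iterating: T(2)=66, T(3)=58, T(4)=190, T(5)=306, T(6)=686, T(7)=1298, T(8)=2670, T(9)=5266, T(10)=10606, T(11)=21138, T(12)=42350, T(13)=84626, T(14)=169326, T(15)=338578; answer 338578
Part III: U2 = 338578; c = -1; -5*(-1)^3 - 2*(-1)^2 + 3*(-1)^1 + 3 = (5) + (-2) + (-3) + (3) = 3; answer 3
Part IV: U3 = 3; r = -44; a(2) = -1*(14) + 1*(-44) = -58; iterating: a(2)=-58, a(3)=72, a(4)=-130, a(5)=202, a(6)=-332, a(7)=534, a(8)=-866; answer -866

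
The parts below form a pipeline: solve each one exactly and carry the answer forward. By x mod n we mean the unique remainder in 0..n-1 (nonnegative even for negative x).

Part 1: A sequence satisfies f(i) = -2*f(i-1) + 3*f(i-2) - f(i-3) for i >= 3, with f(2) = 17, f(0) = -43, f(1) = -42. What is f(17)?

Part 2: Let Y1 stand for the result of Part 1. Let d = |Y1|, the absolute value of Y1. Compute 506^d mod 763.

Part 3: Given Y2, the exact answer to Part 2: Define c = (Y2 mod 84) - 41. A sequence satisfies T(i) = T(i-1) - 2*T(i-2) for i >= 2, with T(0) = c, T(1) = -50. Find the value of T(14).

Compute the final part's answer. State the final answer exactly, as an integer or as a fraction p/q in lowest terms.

Part 1: f(3) = -2*(17) + 3*(-42) - 1*(-43) = -117; iterating: f(3)=-117, f(4)=327, f(5)=-1022, f(6)=3142, f(7)=-9677, f(8)=29802, f(9)=-91777, f(10)=282637, f(11)=-870407, f(12)=2680502, f(13)=-8254862, f(14)=25421637, f(15)=-78288362, f(16)=241096497, f(17)=-742479717; answer -742479717
Part 2: Y1 = -742479717; d = 742479717; squarings mod 763: 506^1=506, 506^2=431, 506^4=352, 506^8=298, 506^16=296, 506^32=634, 506^64=618, 506^128=424, 506^256=471, 506^512=571, 506^1024=240, 506^2048=375, 506^4096=233, 506^8192=116, 506^16384=485, 506^32768=221, 506^65536=9, 506^131072=81, 506^262144=457, 506^524288=550, 506^1048576=352, 506^2097152=298, 506^4194304=296, 506^8388608=634, 506^16777216=618, 506^33554432=424, 506^67108864=471, 506^134217728=571, 506^268435456=240, 506^536870912=375; 506^742479717 = 506^1 * 506^4 * 506^32 * 506^64 * 506^256 * 506^512 * 506^1024 * 506^4096 * 506^16384 * 506^65536 * 506^4194304 * 506^67108864 * 506^134217728 * 506^536870912 = 141 (mod 763); answer 141
Part 3: Y2 = 141; c = 16; T(2) = 1*(-50) - 2*(16) = -82; iterating: T(2)=-82, T(3)=18, T(4)=182, T(5)=146, T(6)=-218, T(7)=-510, T(8)=-74, T(9)=946, T(10)=1094, T(11)=-798, T(12)=-2986, T(13)=-1390, T(14)=4582; answer 4582

4582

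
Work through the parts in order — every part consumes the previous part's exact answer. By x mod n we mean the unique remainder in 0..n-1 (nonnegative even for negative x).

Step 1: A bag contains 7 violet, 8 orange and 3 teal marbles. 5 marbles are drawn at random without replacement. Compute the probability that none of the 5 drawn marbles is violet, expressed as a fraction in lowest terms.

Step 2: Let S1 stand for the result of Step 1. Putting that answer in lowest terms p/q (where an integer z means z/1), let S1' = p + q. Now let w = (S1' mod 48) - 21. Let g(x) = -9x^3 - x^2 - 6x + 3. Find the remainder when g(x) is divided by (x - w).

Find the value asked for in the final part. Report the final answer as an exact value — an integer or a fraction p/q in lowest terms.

Step 1: total draws C(18,5) = 8568; favorable C(11,5) = 462; P = 11/204; answer 11/204
Step 2: S1 = 11/204; threaded value p + q = 215; w = 2; remainder = value at the root: -9*(2)^3 - 1*(2)^2 - 6*(2)^1 + 3 = (-72) + (-4) + (-12) + (3) = -85; answer -85

-85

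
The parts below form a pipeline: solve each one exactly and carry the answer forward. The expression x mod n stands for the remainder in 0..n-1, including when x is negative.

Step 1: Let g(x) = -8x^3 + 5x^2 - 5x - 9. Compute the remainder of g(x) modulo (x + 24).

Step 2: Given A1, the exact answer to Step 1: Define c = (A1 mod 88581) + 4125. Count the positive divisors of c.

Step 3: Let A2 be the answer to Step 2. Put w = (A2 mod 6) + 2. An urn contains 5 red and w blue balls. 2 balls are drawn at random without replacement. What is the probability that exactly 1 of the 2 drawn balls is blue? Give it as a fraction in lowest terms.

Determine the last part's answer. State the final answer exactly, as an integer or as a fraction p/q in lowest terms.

Step 1: remainder = value at the root: -8*(-24)^3 + 5*(-24)^2 - 5*(-24)^1 - 9 = (110592) + (2880) + (120) + (-9) = 113583; answer 113583
Step 2: A1 = 113583; c = 29127; 29127 = 3 * 7 * 19 * 73; number of divisors = (1+1) * (1+1) * (1+1) * (1+1) = 16; answer 16
Step 3: A2 = 16; w = 6; total draws C(11,2) = 55; favorable C(6,1)*C(5,1) = 30; P = 6/11; answer 6/11

6/11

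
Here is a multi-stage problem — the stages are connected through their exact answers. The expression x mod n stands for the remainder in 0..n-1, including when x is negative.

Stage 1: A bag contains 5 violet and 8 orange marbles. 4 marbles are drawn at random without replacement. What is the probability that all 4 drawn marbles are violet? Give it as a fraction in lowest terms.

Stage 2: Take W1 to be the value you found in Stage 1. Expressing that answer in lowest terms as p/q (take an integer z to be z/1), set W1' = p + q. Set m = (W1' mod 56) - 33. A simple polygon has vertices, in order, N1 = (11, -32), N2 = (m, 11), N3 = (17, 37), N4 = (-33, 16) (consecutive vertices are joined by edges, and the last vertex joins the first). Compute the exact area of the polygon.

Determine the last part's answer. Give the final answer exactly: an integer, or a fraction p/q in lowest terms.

1119

Stage 1: total draws C(13,4) = 715; favorable C(5,4) = 5; P = 1/143; answer 1/143
Stage 2: W1 = 1/143; threaded value p + q = 144; m = -1; cross terms: (11*11 - -1*-32)=89, (-1*37 - 17*11)=-224, (17*16 - -33*37)=1493, (-33*-32 - 11*16)=880; twice the area = |2238| = 2238; area = 1119; answer 1119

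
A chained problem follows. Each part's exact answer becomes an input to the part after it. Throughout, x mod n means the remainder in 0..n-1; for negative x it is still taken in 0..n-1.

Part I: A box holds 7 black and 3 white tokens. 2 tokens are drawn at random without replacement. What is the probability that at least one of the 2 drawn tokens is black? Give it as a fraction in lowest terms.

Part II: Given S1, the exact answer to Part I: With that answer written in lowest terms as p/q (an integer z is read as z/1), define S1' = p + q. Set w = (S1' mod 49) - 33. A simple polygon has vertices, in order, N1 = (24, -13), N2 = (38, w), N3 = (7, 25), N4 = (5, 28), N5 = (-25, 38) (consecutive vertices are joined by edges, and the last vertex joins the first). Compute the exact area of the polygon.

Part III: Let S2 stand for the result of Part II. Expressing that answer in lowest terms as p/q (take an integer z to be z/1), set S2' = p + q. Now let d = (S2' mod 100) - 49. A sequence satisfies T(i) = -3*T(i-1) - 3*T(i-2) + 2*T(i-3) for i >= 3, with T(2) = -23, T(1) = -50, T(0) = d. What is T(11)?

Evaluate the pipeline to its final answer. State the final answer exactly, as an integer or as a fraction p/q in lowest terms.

-85603

Part I: total draws C(10,2) = 45; complement C(3,2) = 3; favorable 45 - 3 = 42; P = 14/15; answer 14/15
Part II: S1 = 14/15; threaded value p + q = 29; w = -4; cross terms: (24*-4 - 38*-13)=398, (38*25 - 7*-4)=978, (7*28 - 5*25)=71, (5*38 - -25*28)=890, (-25*-13 - 24*38)=-587; twice the area = |1750| = 1750; area = 875; answer 875
Part III: S2 = 875; threaded value p + q = 876; d = 27; T(3) = -3*(-23) - 3*(-50) + 2*(27) = 273; iterating: T(3)=273, T(4)=-850, T(5)=1685, T(6)=-1959, T(7)=-878, T(8)=11881, T(9)=-36927, T(10)=73382, T(11)=-85603; answer -85603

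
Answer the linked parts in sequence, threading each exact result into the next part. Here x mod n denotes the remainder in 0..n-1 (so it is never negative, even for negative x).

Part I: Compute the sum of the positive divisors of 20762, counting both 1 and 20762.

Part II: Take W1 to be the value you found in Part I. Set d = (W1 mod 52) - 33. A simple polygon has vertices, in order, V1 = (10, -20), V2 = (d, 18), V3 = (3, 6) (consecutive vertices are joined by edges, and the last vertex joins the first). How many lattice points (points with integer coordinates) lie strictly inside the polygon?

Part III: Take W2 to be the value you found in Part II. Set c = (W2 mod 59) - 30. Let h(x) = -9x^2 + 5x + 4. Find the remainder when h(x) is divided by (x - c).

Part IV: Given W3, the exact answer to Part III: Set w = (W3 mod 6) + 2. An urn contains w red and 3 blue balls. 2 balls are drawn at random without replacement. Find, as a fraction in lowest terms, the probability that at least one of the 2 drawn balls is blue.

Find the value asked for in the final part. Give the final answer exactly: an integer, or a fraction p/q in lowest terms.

Part I: 20762 = 2 * 7 * 1483; sigma = (1 + 2) * (1 + 7) * (1 + 1483) = 3 * 8 * 1484 = 35616; answer 35616
Part II: W1 = 35616; d = 15; cross terms: (10*18 - 15*-20)=480, (15*6 - 3*18)=36, (3*-20 - 10*6)=-120; twice the area = |396| = 396; area = 198; boundary points = 1 + 12 + 1 = 14; strictly interior points = area - boundary/2 + 1 = 192; answer 192
Part III: W2 = 192; c = -15; remainder = value at the root: -9*(-15)^2 + 5*(-15)^1 + 4 = (-2025) + (-75) + (4) = -2096; answer -2096
Part IV: W3 = -2096; w = 6; total draws C(9,2) = 36; complement C(6,2) = 15; favorable 36 - 15 = 21; P = 7/12; answer 7/12

7/12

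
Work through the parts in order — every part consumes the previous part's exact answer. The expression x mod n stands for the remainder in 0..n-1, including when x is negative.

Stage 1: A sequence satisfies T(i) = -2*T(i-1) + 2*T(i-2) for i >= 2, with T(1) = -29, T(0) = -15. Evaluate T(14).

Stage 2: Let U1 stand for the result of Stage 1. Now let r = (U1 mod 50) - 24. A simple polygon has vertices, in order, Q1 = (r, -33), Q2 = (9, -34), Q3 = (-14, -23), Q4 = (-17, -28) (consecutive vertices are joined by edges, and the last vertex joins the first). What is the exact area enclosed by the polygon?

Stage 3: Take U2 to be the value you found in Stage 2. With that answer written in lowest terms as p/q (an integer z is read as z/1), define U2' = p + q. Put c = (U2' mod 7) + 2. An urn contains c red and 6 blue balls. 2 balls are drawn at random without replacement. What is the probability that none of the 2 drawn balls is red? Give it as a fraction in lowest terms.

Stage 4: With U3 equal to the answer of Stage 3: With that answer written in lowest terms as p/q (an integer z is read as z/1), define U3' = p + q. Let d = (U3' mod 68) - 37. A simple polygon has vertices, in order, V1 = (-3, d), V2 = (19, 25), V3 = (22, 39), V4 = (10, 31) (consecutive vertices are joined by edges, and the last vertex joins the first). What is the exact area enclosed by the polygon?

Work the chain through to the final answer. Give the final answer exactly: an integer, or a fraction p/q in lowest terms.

246

Stage 1: T(2) = -2*(-29) + 2*(-15) = 28; iterating: T(2)=28, T(3)=-114, T(4)=284, T(5)=-796, T(6)=2160, T(7)=-5912, T(8)=16144, T(9)=-44112, T(10)=120512, T(11)=-329248, T(12)=899520, T(13)=-2457536, T(14)=6714112; answer 6714112
Stage 2: U1 = 6714112; r = -12; cross terms: (-12*-34 - 9*-33)=705, (9*-23 - -14*-34)=-683, (-14*-28 - -17*-23)=1, (-17*-33 - -12*-28)=225; twice the area = |248| = 248; area = 124; answer 124
Stage 3: U2 = 124; threaded value p + q = 125; c = 8; total draws C(14,2) = 91; favorable C(6,2) = 15; P = 15/91; answer 15/91
Stage 4: U3 = 15/91; threaded value p + q = 106; d = 1; cross terms: (-3*25 - 19*1)=-94, (19*39 - 22*25)=191, (22*31 - 10*39)=292, (10*1 - -3*31)=103; twice the area = |492| = 492; area = 246; answer 246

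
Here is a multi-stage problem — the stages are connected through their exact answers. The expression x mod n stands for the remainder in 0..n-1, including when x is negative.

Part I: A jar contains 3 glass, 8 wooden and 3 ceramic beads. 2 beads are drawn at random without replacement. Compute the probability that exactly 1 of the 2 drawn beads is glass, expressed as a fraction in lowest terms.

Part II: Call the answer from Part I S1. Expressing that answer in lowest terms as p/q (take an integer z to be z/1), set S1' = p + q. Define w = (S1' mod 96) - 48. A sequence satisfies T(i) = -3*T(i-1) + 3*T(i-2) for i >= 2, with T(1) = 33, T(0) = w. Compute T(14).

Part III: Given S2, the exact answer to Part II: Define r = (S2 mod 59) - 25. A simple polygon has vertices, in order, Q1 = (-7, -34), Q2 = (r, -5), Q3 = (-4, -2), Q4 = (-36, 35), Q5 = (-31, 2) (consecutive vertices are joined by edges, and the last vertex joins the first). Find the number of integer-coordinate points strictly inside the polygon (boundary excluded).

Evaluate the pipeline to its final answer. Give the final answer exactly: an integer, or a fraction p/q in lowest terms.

Part I: total draws C(14,2) = 91; favorable C(3,1)*C(11,1) = 33; P = 33/91; answer 33/91
Part II: S1 = 33/91; threaded value p + q = 124; w = -20; T(2) = -3*(33) + 3*(-20) = -159; iterating: T(2)=-159, T(3)=576, T(4)=-2205, T(5)=8343, T(6)=-31644, T(7)=119961, T(8)=-454815, T(9)=1724328, T(10)=-6537429, T(11)=24785271, T(12)=-93968100, T(13)=356260113, T(14)=-1350684639; answer -1350684639
Part III: S2 = -1350684639; r = -24; cross terms: (-7*-5 - -24*-34)=-781, (-24*-2 - -4*-5)=28, (-4*35 - -36*-2)=-212, (-36*2 - -31*35)=1013, (-31*-34 - -7*2)=1068; twice the area = |1116| = 1116; area = 558; boundary points = 1 + 1 + 1 + 1 + 12 = 16; strictly interior points = area - boundary/2 + 1 = 551; answer 551

551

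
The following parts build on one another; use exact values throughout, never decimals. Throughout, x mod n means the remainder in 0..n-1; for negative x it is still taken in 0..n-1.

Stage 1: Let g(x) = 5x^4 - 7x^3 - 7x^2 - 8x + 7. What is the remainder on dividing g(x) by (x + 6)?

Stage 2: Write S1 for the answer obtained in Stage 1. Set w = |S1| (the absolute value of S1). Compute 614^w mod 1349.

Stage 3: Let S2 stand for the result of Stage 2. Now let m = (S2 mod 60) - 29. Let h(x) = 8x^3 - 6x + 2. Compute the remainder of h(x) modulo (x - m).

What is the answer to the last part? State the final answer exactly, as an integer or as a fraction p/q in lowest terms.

63882

Stage 1: remainder = value at the root: 5*(-6)^4 - 7*(-6)^3 - 7*(-6)^2 - 8*(-6)^1 + 7 = (6480) + (1512) + (-252) + (48) + (7) = 7795; answer 7795
Stage 2: S1 = 7795; w = 7795; squarings mod 1349: 614^1=614, 614^2=625, 614^4=764, 614^8=928, 614^16=522, 614^32=1335, 614^64=196, 614^128=644, 614^256=593, 614^512=909, 614^1024=693, 614^2048=5, 614^4096=25; 614^7795 = 614^1 * 614^2 * 614^16 * 614^32 * 614^64 * 614^512 * 614^1024 * 614^2048 * 614^4096 = 709 (mod 1349); answer 709
Stage 3: S2 = 709; m = 20; remainder = value at the root: 8*(20)^3 - 6*(20)^1 + 2 = (64000) + (-120) + (2) = 63882; answer 63882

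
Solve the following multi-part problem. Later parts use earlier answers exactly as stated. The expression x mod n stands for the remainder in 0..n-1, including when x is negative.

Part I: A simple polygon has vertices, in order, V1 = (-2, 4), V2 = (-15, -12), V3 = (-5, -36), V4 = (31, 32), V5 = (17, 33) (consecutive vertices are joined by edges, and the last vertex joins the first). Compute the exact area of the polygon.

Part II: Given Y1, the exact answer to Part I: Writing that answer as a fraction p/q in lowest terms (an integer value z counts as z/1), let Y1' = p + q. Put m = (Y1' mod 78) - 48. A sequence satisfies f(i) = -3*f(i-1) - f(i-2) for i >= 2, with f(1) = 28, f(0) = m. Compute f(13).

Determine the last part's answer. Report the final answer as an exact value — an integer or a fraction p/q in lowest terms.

Part I: cross terms: (-2*-12 - -15*4)=84, (-15*-36 - -5*-12)=480, (-5*32 - 31*-36)=956, (31*33 - 17*32)=479, (17*4 - -2*33)=134; twice the area = |2133| = 2133; area = 2133/2; answer 2133/2
Part II: Y1 = 2133/2; threaded value p + q = 2135; m = -19; f(2) = -3*(28) - 1*(-19) = -65; iterating: f(2)=-65, f(3)=167, f(4)=-436, f(5)=1141, f(6)=-2987, f(7)=7820, f(8)=-20473, f(9)=53599, f(10)=-140324, f(11)=367373, f(12)=-961795, f(13)=2518012; answer 2518012

2518012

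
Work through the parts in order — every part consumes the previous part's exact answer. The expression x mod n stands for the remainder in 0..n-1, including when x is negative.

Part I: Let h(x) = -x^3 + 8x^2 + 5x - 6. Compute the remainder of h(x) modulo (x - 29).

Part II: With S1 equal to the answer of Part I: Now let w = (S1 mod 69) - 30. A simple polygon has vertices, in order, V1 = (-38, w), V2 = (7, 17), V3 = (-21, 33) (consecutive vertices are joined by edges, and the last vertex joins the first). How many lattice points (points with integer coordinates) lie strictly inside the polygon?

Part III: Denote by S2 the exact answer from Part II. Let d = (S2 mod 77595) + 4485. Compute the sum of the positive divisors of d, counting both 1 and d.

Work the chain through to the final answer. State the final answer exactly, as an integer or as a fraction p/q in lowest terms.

Part I: remainder = value at the root: -1*(29)^3 + 8*(29)^2 + 5*(29)^1 - 6 = (-24389) + (6728) + (145) + (-6) = -17522; answer -17522
Part II: S1 = -17522; w = -26; cross terms: (-38*17 - 7*-26)=-464, (7*33 - -21*17)=588, (-21*-26 - -38*33)=1800; twice the area = |1924| = 1924; area = 962; boundary points = 1 + 4 + 1 = 6; strictly interior points = area - boundary/2 + 1 = 960; answer 960
Part III: S2 = 960; d = 5445; 5445 = 3^2 * 5 * 11^2; sigma = (1 + 3 + 9) * (1 + 5) * (1 + 11 + 121) = 13 * 6 * 133 = 10374; answer 10374

10374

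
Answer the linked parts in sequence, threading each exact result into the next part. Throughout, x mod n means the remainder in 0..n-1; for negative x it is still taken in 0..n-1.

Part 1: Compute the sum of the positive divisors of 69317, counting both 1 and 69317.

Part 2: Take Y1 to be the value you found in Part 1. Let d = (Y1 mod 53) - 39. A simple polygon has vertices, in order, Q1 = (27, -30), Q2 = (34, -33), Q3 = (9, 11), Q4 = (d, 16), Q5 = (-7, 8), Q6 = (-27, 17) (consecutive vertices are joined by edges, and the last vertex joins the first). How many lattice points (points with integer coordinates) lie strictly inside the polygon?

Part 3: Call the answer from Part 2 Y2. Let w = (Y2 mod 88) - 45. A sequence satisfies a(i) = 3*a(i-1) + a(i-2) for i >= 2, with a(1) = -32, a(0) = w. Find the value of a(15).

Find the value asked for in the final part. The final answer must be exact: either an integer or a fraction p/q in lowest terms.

Part 1: 69317 is prime, so its only divisors are 1 and 69317; sigma = 1 + 69317 = 69318; answer 69318
Part 2: Y1 = 69318; d = 8; cross terms: (27*-33 - 34*-30)=129, (34*11 - 9*-33)=671, (9*16 - 8*11)=56, (8*8 - -7*16)=176, (-7*17 - -27*8)=97, (-27*-30 - 27*17)=351; twice the area = |1480| = 1480; area = 740; boundary points = 1 + 1 + 1 + 1 + 1 + 1 = 6; strictly interior points = area - boundary/2 + 1 = 738; answer 738
Part 3: Y2 = 738; w = -11; a(2) = 3*(-32) + 1*(-11) = -107; iterating: a(2)=-107, a(3)=-353, a(4)=-1166, a(5)=-3851, a(6)=-12719, a(7)=-42008, a(8)=-138743, a(9)=-458237, a(10)=-1513454, a(11)=-4998599, a(12)=-16509251, a(13)=-54526352, a(14)=-180088307, a(15)=-594791273; answer -594791273

-594791273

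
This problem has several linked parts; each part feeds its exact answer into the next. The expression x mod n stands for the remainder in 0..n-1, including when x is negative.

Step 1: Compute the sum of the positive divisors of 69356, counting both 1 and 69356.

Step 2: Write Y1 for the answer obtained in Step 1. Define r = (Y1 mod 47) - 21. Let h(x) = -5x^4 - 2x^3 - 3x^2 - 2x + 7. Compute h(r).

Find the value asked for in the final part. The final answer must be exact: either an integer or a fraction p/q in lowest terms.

Step 1: 69356 = 2^2 * 7 * 2477; sigma = (1 + 2 + 4) * (1 + 7) * (1 + 2477) = 7 * 8 * 2478 = 138768; answer 138768
Step 2: Y1 = 138768; r = 3; -5*(3)^4 - 2*(3)^3 - 3*(3)^2 - 2*(3)^1 + 7 = (-405) + (-54) + (-27) + (-6) + (7) = -485; answer -485

-485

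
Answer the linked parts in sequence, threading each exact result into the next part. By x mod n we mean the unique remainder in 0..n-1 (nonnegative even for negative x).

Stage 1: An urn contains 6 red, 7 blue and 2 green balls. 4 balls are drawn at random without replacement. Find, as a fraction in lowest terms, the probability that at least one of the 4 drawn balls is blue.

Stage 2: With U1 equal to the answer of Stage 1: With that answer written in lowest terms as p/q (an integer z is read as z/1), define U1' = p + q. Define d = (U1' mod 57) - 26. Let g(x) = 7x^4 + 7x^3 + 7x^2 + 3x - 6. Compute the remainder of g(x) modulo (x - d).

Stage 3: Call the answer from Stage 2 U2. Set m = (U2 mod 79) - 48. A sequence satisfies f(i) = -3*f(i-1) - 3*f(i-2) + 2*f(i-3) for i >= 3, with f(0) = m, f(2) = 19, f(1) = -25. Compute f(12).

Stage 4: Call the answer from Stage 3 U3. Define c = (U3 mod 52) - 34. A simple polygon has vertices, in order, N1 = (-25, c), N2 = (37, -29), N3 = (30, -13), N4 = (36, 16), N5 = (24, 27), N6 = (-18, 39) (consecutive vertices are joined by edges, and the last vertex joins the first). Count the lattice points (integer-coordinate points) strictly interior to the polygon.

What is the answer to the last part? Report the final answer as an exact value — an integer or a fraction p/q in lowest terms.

3289

Stage 1: total draws C(15,4) = 1365; complement C(8,4) = 70; favorable 1365 - 70 = 1295; P = 37/39; answer 37/39
Stage 2: U1 = 37/39; threaded value p + q = 76; d = -7; remainder = value at the root: 7*(-7)^4 + 7*(-7)^3 + 7*(-7)^2 + 3*(-7)^1 - 6 = (16807) + (-2401) + (343) + (-21) + (-6) = 14722; answer 14722
Stage 3: U2 = 14722; m = -20; f(3) = -3*(19) - 3*(-25) + 2*(-20) = -22; iterating: f(3)=-22, f(4)=-41, f(5)=227, f(6)=-602, f(7)=1043, f(8)=-869, f(9)=-1726, f(10)=9871, f(11)=-26173, f(12)=45454; answer 45454
Stage 4: U3 = 45454; c = -28; cross terms: (-25*-29 - 37*-28)=1761, (37*-13 - 30*-29)=389, (30*16 - 36*-13)=948, (36*27 - 24*16)=588, (24*39 - -18*27)=1422, (-18*-28 - -25*39)=1479; twice the area = |6587| = 6587; area = 6587/2; boundary points = 1 + 1 + 1 + 1 + 6 + 1 = 11; strictly interior points = area - boundary/2 + 1 = 3289; answer 3289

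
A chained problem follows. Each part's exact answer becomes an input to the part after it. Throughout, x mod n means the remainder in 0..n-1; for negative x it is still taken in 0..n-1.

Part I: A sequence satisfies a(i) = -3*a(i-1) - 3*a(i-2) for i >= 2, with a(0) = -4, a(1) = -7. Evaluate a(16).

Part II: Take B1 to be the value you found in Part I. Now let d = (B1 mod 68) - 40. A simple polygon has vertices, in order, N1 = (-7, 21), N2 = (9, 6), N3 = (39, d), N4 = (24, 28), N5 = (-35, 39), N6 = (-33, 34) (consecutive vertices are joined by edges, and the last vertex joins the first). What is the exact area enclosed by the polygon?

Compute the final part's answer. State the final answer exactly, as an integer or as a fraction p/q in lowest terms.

Part I: a(2) = -3*(-7) - 3*(-4) = 33; iterating: a(2)=33, a(3)=-78, a(4)=135, a(5)=-171, a(6)=108, a(7)=189, a(8)=-891, a(9)=2106, a(10)=-3645, a(11)=4617, a(12)=-2916, a(13)=-5103, a(14)=24057, a(15)=-56862, a(16)=98415; answer 98415
Part II: B1 = 98415; d = -21; cross terms: (-7*6 - 9*21)=-231, (9*-21 - 39*6)=-423, (39*28 - 24*-21)=1596, (24*39 - -35*28)=1916, (-35*34 - -33*39)=97, (-33*21 - -7*34)=-455; twice the area = |2500| = 2500; area = 1250; answer 1250

1250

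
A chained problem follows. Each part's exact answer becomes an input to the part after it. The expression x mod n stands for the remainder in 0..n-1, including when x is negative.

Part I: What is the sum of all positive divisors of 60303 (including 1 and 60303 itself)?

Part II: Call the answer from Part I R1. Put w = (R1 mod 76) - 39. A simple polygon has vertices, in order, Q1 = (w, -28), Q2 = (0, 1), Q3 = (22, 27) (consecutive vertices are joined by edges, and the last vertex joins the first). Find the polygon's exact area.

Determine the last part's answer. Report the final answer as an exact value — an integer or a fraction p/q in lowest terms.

188

Part I: 60303 = 3 * 20101; sigma = (1 + 3) * (1 + 20101) = 4 * 20102 = 80408; answer 80408
Part II: R1 = 80408; w = -39; cross terms: (-39*1 - 0*-28)=-39, (0*27 - 22*1)=-22, (22*-28 - -39*27)=437; twice the area = |376| = 376; area = 188; answer 188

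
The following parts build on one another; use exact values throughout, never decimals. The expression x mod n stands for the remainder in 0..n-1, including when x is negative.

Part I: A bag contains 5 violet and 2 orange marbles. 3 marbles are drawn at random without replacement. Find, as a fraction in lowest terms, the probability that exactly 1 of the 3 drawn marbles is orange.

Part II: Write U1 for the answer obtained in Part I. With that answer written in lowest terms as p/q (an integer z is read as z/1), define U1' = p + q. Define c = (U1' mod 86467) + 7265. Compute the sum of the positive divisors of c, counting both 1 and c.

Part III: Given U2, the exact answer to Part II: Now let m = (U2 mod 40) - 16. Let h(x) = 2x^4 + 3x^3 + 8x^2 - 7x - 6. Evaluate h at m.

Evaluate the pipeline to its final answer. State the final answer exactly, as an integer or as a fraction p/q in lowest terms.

Part I: total draws C(7,3) = 35; favorable C(2,1)*C(5,2) = 20; P = 4/7; answer 4/7
Part II: U1 = 4/7; threaded value p + q = 11; c = 7276; 7276 = 2^2 * 17 * 107; sigma = (1 + 2 + 4) * (1 + 17) * (1 + 107) = 7 * 18 * 108 = 13608; answer 13608
Part III: U2 = 13608; m = -8; 2*(-8)^4 + 3*(-8)^3 + 8*(-8)^2 - 7*(-8)^1 - 6 = (8192) + (-1536) + (512) + (56) + (-6) = 7218; answer 7218

7218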